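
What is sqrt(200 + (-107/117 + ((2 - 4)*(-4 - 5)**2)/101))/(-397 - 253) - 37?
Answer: -37 - sqrt(3064068007)/2560350 ≈ -37.022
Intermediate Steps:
sqrt(200 + (-107/117 + ((2 - 4)*(-4 - 5)**2)/101))/(-397 - 253) - 37 = sqrt(200 + (-107*1/117 - 2*(-9)**2*(1/101)))/(-650) - 37 = -sqrt(200 + (-107/117 - 2*81*(1/101)))/650 - 37 = -sqrt(200 + (-107/117 - 162*1/101))/650 - 37 = -sqrt(200 + (-107/117 - 162/101))/650 - 37 = -sqrt(200 - 29761/11817)/650 - 37 = -sqrt(3064068007)/2560350 - 37 = -37 - sqrt(3064068007)/2560350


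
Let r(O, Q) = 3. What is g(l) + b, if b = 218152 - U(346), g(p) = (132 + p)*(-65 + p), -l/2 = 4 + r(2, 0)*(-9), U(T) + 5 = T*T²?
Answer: -41206961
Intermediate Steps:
U(T) = -5 + T³ (U(T) = -5 + T*T² = -5 + T³)
l = 46 (l = -2*(4 + 3*(-9)) = -2*(4 - 27) = -2*(-23) = 46)
g(p) = (-65 + p)*(132 + p)
b = -41203579 (b = 218152 - (-5 + 346³) = 218152 - (-5 + 41421736) = 218152 - 1*41421731 = 218152 - 41421731 = -41203579)
g(l) + b = (-8580 + 46² + 67*46) - 41203579 = (-8580 + 2116 + 3082) - 41203579 = -3382 - 41203579 = -41206961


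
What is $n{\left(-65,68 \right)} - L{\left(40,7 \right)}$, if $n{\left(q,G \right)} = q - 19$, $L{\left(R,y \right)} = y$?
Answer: $-91$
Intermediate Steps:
$n{\left(q,G \right)} = -19 + q$
$n{\left(-65,68 \right)} - L{\left(40,7 \right)} = \left(-19 - 65\right) - 7 = -84 - 7 = -91$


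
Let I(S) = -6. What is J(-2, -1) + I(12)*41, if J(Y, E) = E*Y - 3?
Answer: -247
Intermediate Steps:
J(Y, E) = -3 + E*Y
J(-2, -1) + I(12)*41 = (-3 - 1*(-2)) - 6*41 = (-3 + 2) - 246 = -1 - 246 = -247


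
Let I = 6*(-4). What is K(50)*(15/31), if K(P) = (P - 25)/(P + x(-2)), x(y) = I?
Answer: 375/806 ≈ 0.46526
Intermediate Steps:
I = -24
x(y) = -24
K(P) = (-25 + P)/(-24 + P) (K(P) = (P - 25)/(P - 24) = (-25 + P)/(-24 + P))
K(50)*(15/31) = ((-25 + 50)/(-24 + 50))*(15/31) = (25/26)*(15*(1/31)) = ((1/26)*25)*(15/31) = (25/26)*(15/31) = 375/806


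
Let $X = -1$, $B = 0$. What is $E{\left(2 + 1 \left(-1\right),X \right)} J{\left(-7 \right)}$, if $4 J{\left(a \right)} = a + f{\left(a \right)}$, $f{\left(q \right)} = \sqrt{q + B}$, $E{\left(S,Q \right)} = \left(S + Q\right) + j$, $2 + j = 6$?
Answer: $-7 + i \sqrt{7} \approx -7.0 + 2.6458 i$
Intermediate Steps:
$j = 4$ ($j = -2 + 6 = 4$)
$E{\left(S,Q \right)} = 4 + Q + S$ ($E{\left(S,Q \right)} = \left(S + Q\right) + 4 = \left(Q + S\right) + 4 = 4 + Q + S$)
$f{\left(q \right)} = \sqrt{q}$ ($f{\left(q \right)} = \sqrt{q + 0} = \sqrt{q}$)
$J{\left(a \right)} = \frac{a}{4} + \frac{\sqrt{a}}{4}$ ($J{\left(a \right)} = \frac{a + \sqrt{a}}{4} = \frac{a}{4} + \frac{\sqrt{a}}{4}$)
$E{\left(2 + 1 \left(-1\right),X \right)} J{\left(-7 \right)} = \left(4 - 1 + \left(2 + 1 \left(-1\right)\right)\right) \left(\frac{1}{4} \left(-7\right) + \frac{\sqrt{-7}}{4}\right) = \left(4 - 1 + \left(2 - 1\right)\right) \left(- \frac{7}{4} + \frac{i \sqrt{7}}{4}\right) = \left(4 - 1 + 1\right) \left(- \frac{7}{4} + \frac{i \sqrt{7}}{4}\right) = 4 \left(- \frac{7}{4} + \frac{i \sqrt{7}}{4}\right) = -7 + i \sqrt{7}$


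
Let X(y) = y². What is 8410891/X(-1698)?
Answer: 8410891/2883204 ≈ 2.9172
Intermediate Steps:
8410891/X(-1698) = 8410891/((-1698)²) = 8410891/2883204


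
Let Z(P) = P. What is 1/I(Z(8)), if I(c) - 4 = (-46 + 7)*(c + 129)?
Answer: -1/5339 ≈ -0.00018730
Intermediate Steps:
I(c) = -5027 - 39*c (I(c) = 4 + (-46 + 7)*(c + 129) = 4 - 39*(129 + c) = 4 + (-5031 - 39*c) = -5027 - 39*c)
1/I(Z(8)) = 1/(-5027 - 39*8) = 1/(-5027 - 312) = 1/(-5339) = -1/5339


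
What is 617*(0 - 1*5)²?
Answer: 15425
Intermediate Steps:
617*(0 - 1*5)² = 617*(0 - 5)² = 617*(-5)² = 617*25 = 15425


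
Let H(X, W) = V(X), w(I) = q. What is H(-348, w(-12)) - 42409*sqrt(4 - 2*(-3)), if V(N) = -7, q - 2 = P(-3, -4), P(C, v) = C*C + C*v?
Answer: -7 - 42409*sqrt(10) ≈ -1.3412e+5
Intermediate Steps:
P(C, v) = C**2 + C*v
q = 23 (q = 2 - 3*(-3 - 4) = 2 - 3*(-7) = 2 + 21 = 23)
w(I) = 23
H(X, W) = -7
H(-348, w(-12)) - 42409*sqrt(4 - 2*(-3)) = -7 - 42409*sqrt(4 - 2*(-3)) = -7 - 42409*sqrt(4 + 6) = -7 - 42409*sqrt(10)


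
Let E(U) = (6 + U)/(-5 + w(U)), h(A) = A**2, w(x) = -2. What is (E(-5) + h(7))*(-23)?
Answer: -7866/7 ≈ -1123.7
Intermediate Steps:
E(U) = -6/7 - U/7 (E(U) = (6 + U)/(-5 - 2) = (6 + U)/(-7) = (6 + U)*(-1/7) = -6/7 - U/7)
(E(-5) + h(7))*(-23) = ((-6/7 - 1/7*(-5)) + 7**2)*(-23) = ((-6/7 + 5/7) + 49)*(-23) = (-1/7 + 49)*(-23) = (342/7)*(-23) = -7866/7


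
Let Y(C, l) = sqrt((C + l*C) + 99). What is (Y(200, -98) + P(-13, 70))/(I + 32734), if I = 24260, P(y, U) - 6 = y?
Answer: -1/8142 + I*sqrt(19301)/56994 ≈ -0.00012282 + 0.0024376*I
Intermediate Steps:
P(y, U) = 6 + y
Y(C, l) = sqrt(99 + C + C*l) (Y(C, l) = sqrt((C + C*l) + 99) = sqrt(99 + C + C*l))
(Y(200, -98) + P(-13, 70))/(I + 32734) = (sqrt(99 + 200 + 200*(-98)) + (6 - 13))/(24260 + 32734) = (sqrt(99 + 200 - 19600) - 7)/56994 = (sqrt(-19301) - 7)*(1/56994) = (I*sqrt(19301) - 7)*(1/56994) = (-7 + I*sqrt(19301))*(1/56994) = -1/8142 + I*sqrt(19301)/56994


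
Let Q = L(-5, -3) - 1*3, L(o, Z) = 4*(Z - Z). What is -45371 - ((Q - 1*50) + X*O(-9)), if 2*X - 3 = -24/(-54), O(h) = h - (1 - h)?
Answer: -815135/18 ≈ -45285.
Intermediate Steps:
O(h) = -1 + 2*h (O(h) = h + (-1 + h) = -1 + 2*h)
L(o, Z) = 0 (L(o, Z) = 4*0 = 0)
X = 31/18 (X = 3/2 + (-24/(-54))/2 = 3/2 + (-24*(-1/54))/2 = 3/2 + (1/2)*(4/9) = 3/2 + 2/9 = 31/18 ≈ 1.7222)
Q = -3 (Q = 0 - 1*3 = 0 - 3 = -3)
-45371 - ((Q - 1*50) + X*O(-9)) = -45371 - ((-3 - 1*50) + 31*(-1 + 2*(-9))/18) = -45371 - ((-3 - 50) + 31*(-1 - 18)/18) = -45371 - (-53 + (31/18)*(-19)) = -45371 - (-53 - 589/18) = -45371 - 1*(-1543/18) = -45371 + 1543/18 = -815135/18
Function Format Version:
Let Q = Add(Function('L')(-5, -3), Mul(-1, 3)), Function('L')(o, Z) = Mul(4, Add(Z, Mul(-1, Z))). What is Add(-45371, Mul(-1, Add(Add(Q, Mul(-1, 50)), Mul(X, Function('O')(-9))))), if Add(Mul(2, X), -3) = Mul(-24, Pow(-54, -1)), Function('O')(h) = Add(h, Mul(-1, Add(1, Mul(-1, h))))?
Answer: Rational(-815135, 18) ≈ -45285.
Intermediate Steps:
Function('O')(h) = Add(-1, Mul(2, h)) (Function('O')(h) = Add(h, Add(-1, h)) = Add(-1, Mul(2, h)))
Function('L')(o, Z) = 0 (Function('L')(o, Z) = Mul(4, 0) = 0)
X = Rational(31, 18) (X = Add(Rational(3, 2), Mul(Rational(1, 2), Mul(-24, Pow(-54, -1)))) = Add(Rational(3, 2), Mul(Rational(1, 2), Mul(-24, Rational(-1, 54)))) = Add(Rational(3, 2), Mul(Rational(1, 2), Rational(4, 9))) = Add(Rational(3, 2), Rational(2, 9)) = Rational(31, 18) ≈ 1.7222)
Q = -3 (Q = Add(0, Mul(-1, 3)) = Add(0, -3) = -3)
Add(-45371, Mul(-1, Add(Add(Q, Mul(-1, 50)), Mul(X, Function('O')(-9))))) = Add(-45371, Mul(-1, Add(Add(-3, Mul(-1, 50)), Mul(Rational(31, 18), Add(-1, Mul(2, -9)))))) = Add(-45371, Mul(-1, Add(Add(-3, -50), Mul(Rational(31, 18), Add(-1, -18))))) = Add(-45371, Mul(-1, Add(-53, Mul(Rational(31, 18), -19)))) = Add(-45371, Mul(-1, Add(-53, Rational(-589, 18)))) = Add(-45371, Mul(-1, Rational(-1543, 18))) = Add(-45371, Rational(1543, 18)) = Rational(-815135, 18)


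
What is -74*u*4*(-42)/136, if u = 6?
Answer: 9324/17 ≈ 548.47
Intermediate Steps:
-74*u*4*(-42)/136 = -74*6*4*(-42)/136 = -1776*(-42)*(1/136) = -74*(-1008)*(1/136) = 74592*(1/136) = 9324/17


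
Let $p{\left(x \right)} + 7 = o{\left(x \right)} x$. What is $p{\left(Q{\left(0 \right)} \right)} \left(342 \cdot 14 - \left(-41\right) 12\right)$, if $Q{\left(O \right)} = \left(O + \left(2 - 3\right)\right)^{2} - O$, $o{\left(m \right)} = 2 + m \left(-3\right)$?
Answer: $-42240$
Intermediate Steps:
$o{\left(m \right)} = 2 - 3 m$
$Q{\left(O \right)} = \left(-1 + O\right)^{2} - O$ ($Q{\left(O \right)} = \left(O - 1\right)^{2} - O = \left(-1 + O\right)^{2} - O$)
$p{\left(x \right)} = -7 + x \left(2 - 3 x\right)$ ($p{\left(x \right)} = -7 + \left(2 - 3 x\right) x = -7 + x \left(2 - 3 x\right)$)
$p{\left(Q{\left(0 \right)} \right)} \left(342 \cdot 14 - \left(-41\right) 12\right) = \left(-7 - \left(\left(-1 + 0\right)^{2} - 0\right) \left(-2 + 3 \left(\left(-1 + 0\right)^{2} - 0\right)\right)\right) \left(342 \cdot 14 - \left(-41\right) 12\right) = \left(-7 - \left(\left(-1\right)^{2} + 0\right) \left(-2 + 3 \left(\left(-1\right)^{2} + 0\right)\right)\right) \left(4788 - -492\right) = \left(-7 - \left(1 + 0\right) \left(-2 + 3 \left(1 + 0\right)\right)\right) \left(4788 + 492\right) = \left(-7 - 1 \left(-2 + 3 \cdot 1\right)\right) 5280 = \left(-7 - 1 \left(-2 + 3\right)\right) 5280 = \left(-7 - 1 \cdot 1\right) 5280 = \left(-7 - 1\right) 5280 = \left(-8\right) 5280 = -42240$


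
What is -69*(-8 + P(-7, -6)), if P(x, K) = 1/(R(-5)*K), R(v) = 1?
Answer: 1127/2 ≈ 563.50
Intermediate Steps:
P(x, K) = 1/K (P(x, K) = 1/(1*K) = 1/K)
-69*(-8 + P(-7, -6)) = -69*(-8 + 1/(-6)) = -69*(-8 - 1/6) = -69*(-49/6) = 1127/2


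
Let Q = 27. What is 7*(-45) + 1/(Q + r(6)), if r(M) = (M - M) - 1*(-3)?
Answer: -9449/30 ≈ -314.97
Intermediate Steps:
r(M) = 3 (r(M) = 0 + 3 = 3)
7*(-45) + 1/(Q + r(6)) = 7*(-45) + 1/(27 + 3) = -315 + 1/30 = -9449/30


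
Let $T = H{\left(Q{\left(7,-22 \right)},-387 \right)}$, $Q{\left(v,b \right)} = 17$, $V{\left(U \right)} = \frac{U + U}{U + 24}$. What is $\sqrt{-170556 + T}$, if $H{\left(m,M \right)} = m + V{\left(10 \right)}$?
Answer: $\frac{i \sqrt{49285601}}{17} \approx 412.96 i$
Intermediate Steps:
$V{\left(U \right)} = \frac{2 U}{24 + U}$
$H{\left(m,M \right)} = \frac{10}{17} + m$ ($H{\left(m,M \right)} = m + 2 \cdot 10 \frac{1}{24 + 10} = m + 2 \cdot 10 \cdot \frac{1}{34} = m + \frac{10}{17} = \frac{10}{17} + m$)
$T = \frac{299}{17}$ ($T = \frac{10}{17} + 17 = \frac{299}{17} \approx 17.588$)
$\sqrt{-170556 + T} = \sqrt{-170556 + \frac{299}{17}} = \sqrt{- \frac{2899153}{17}} = \frac{i \sqrt{49285601}}{17}$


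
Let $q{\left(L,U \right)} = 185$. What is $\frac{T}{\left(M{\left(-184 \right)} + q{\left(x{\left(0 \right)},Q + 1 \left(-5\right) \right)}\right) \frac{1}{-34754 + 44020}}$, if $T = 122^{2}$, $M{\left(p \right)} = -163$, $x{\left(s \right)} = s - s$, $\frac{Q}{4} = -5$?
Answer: $\frac{68957572}{11} \approx 6.2689 \cdot 10^{6}$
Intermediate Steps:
$Q = -20$ ($Q = 4 \left(-5\right) = -20$)
$x{\left(s \right)} = 0$
$T = 14884$
$\frac{T}{\left(M{\left(-184 \right)} + q{\left(x{\left(0 \right)},Q + 1 \left(-5\right) \right)}\right) \frac{1}{-34754 + 44020}} = \frac{14884}{\left(-163 + 185\right) \frac{1}{-34754 + 44020}} = \frac{14884}{22 \cdot \frac{1}{9266}} = \frac{14884}{\frac{11}{4633}} = 14884 \cdot \frac{4633}{11} = \frac{68957572}{11}$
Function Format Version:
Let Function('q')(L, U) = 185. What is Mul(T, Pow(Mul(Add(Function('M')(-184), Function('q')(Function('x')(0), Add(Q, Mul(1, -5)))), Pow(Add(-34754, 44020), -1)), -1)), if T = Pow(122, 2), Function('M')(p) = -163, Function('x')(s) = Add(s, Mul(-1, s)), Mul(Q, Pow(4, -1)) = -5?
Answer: Rational(68957572, 11) ≈ 6.2689e+6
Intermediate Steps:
Q = -20 (Q = Mul(4, -5) = -20)
Function('x')(s) = 0
T = 14884
Mul(T, Pow(Mul(Add(Function('M')(-184), Function('q')(Function('x')(0), Add(Q, Mul(1, -5)))), Pow(Add(-34754, 44020), -1)), -1)) = Mul(14884, Pow(Mul(Add(-163, 185), Pow(Add(-34754, 44020), -1)), -1)) = Mul(14884, Pow(Mul(22, Pow(9266, -1)), -1)) = Mul(14884, Pow(Mul(22, Rational(1, 9266)), -1)) = Mul(14884, Pow(Rational(11, 4633), -1)) = Mul(14884, Rational(4633, 11)) = Rational(68957572, 11)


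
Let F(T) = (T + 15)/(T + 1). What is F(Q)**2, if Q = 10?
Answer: 625/121 ≈ 5.1653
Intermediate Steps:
F(T) = (15 + T)/(1 + T)
F(Q)**2 = ((15 + 10)/(1 + 10))**2 = (25/11)**2 = 625/121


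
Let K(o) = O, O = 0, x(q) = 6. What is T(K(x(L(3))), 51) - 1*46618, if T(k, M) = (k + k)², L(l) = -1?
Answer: -46618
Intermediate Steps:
K(o) = 0
T(k, M) = 4*k² (T(k, M) = (2*k)² = 4*k²)
T(K(x(L(3))), 51) - 1*46618 = 4*0² - 1*46618 = 4*0 - 46618 = 0 - 46618 = -46618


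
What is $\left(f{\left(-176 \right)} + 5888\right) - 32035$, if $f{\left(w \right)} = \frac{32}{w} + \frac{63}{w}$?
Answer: $- \frac{4601967}{176} \approx -26148.0$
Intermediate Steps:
$f{\left(w \right)} = \frac{95}{w}$
$\left(f{\left(-176 \right)} + 5888\right) - 32035 = \left(\frac{95}{-176} + 5888\right) - 32035 = \left(95 \left(- \frac{1}{176}\right) + 5888\right) - 32035 = \left(- \frac{95}{176} + 5888\right) - 32035 = \frac{1036193}{176} - 32035 = - \frac{4601967}{176}$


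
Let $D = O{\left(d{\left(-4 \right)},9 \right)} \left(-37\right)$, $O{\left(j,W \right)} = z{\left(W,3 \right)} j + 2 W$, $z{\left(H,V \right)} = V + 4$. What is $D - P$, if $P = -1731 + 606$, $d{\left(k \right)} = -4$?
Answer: $1495$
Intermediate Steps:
$z{\left(H,V \right)} = 4 + V$
$O{\left(j,W \right)} = 2 W + 7 j$ ($O{\left(j,W \right)} = \left(4 + 3\right) j + 2 W = 7 j + 2 W = 2 W + 7 j$)
$P = -1125$
$D = 370$ ($D = \left(2 \cdot 9 + 7 \left(-4\right)\right) \left(-37\right) = \left(18 - 28\right) \left(-37\right) = \left(-10\right) \left(-37\right) = 370$)
$D - P = 370 - -1125 = 370 + 1125 = 1495$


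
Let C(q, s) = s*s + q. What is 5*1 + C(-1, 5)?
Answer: 29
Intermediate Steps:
C(q, s) = q + s**2 (C(q, s) = s**2 + q = q + s**2)
5*1 + C(-1, 5) = 5*1 + (-1 + 5**2) = 5 + (-1 + 25) = 5 + 24 = 29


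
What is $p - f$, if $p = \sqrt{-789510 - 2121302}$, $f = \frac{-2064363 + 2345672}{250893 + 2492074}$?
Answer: $- \frac{281309}{2742967} + 2 i \sqrt{727703} \approx -0.10256 + 1706.1 i$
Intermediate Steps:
$f = \frac{281309}{2742967} \approx 0.10256$
$p = 2 i \sqrt{727703}$ ($p = \sqrt{-2910812} = 2 i \sqrt{727703} \approx 1706.1 i$)
$p - f = 2 i \sqrt{727703} - \frac{281309}{2742967} = - \frac{281309}{2742967} + 2 i \sqrt{727703}$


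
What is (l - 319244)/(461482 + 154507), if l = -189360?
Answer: -508604/615989 ≈ -0.82567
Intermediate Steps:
(l - 319244)/(461482 + 154507) = (-189360 - 319244)/(461482 + 154507) = -508604/615989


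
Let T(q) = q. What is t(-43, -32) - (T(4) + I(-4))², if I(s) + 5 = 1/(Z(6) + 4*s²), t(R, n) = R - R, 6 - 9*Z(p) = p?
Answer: -3969/4096 ≈ -0.96899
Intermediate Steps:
Z(p) = ⅔ - p/9
t(R, n) = 0
I(s) = -5 + 1/(4*s²) (I(s) = -5 + 1/((⅔ - ⅑*6) + 4*s²) = -5 + 1/((⅔ - ⅔) + 4*s²) = -5 + 1/(0 + 4*s²) = -5 + 1/(4*s²))
t(-43, -32) - (T(4) + I(-4))² = 0 - (4 + (-5 + (¼)/(-4)²))² = 0 - (4 + (-5 + (¼)*(1/16)))² = 0 - (4 + (-5 + 1/64))² = 0 - (4 - 319/64)² = 0 - (-63/64)² = 0 - 1*3969/4096 = 0 - 3969/4096 = -3969/4096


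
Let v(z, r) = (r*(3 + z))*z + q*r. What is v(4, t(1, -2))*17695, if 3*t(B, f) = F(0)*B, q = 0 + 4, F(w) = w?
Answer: 0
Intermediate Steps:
q = 4
t(B, f) = 0 (t(B, f) = (0*B)/3 = (1/3)*0 = 0)
v(z, r) = 4*r + r*z*(3 + z) (v(z, r) = (r*(3 + z))*z + 4*r = r*z*(3 + z) + 4*r = 4*r + r*z*(3 + z))
v(4, t(1, -2))*17695 = (0*(4 + 4**2 + 3*4))*17695 = (0*(4 + 16 + 12))*17695 = (0*32)*17695 = 0*17695 = 0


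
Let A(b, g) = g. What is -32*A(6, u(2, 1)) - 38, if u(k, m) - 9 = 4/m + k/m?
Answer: -518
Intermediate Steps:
u(k, m) = 9 + 4/m + k/m (u(k, m) = 9 + (4/m + k/m) = 9 + 4/m + k/m)
-32*A(6, u(2, 1)) - 38 = -32*(4 + 2 + 9*1)/1 - 38 = -32*(4 + 2 + 9) - 38 = -32*15 - 38 = -480 - 38 = -518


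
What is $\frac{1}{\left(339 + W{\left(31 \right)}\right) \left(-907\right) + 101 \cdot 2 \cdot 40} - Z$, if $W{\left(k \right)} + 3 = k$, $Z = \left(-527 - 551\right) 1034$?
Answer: $\frac{362026708427}{324789} \approx 1.1147 \cdot 10^{6}$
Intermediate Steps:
$Z = -1114652$ ($Z = \left(-1078\right) 1034 = -1114652$)
$W{\left(k \right)} = -3 + k$
$\frac{1}{\left(339 + W{\left(31 \right)}\right) \left(-907\right) + 101 \cdot 2 \cdot 40} - Z = \frac{1}{\left(339 + \left(-3 + 31\right)\right) \left(-907\right) + 101 \cdot 2 \cdot 40} - -1114652 = \frac{1}{\left(339 + 28\right) \left(-907\right) + 202 \cdot 40} + 1114652 = \frac{1}{367 \left(-907\right) + 8080} + 1114652 = \frac{1}{-332869 + 8080} + 1114652 = \frac{1}{-324789} + 1114652 = - \frac{1}{324789} + 1114652 = \frac{362026708427}{324789}$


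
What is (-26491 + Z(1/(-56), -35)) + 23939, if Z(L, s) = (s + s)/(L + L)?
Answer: -592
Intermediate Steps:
Z(L, s) = s/L (Z(L, s) = (2*s)/((2*L)) = (2*s)*(1/(2*L)) = s/L)
(-26491 + Z(1/(-56), -35)) + 23939 = (-26491 - 35/(1/(-56))) + 23939 = (-26491 - 35/(-1/56)) + 23939 = (-26491 - 35*(-56)) + 23939 = (-26491 + 1960) + 23939 = -24531 + 23939 = -592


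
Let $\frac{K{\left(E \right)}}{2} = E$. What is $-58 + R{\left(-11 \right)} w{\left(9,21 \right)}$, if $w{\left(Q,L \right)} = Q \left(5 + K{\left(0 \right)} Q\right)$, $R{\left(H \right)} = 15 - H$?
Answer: $1112$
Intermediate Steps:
$K{\left(E \right)} = 2 E$
$w{\left(Q,L \right)} = 5 Q$ ($w{\left(Q,L \right)} = Q \left(5 + 2 \cdot 0 Q\right) = Q \left(5 + 0 Q\right) = Q \left(5 + 0\right) = Q 5 = 5 Q$)
$-58 + R{\left(-11 \right)} w{\left(9,21 \right)} = -58 + \left(15 - -11\right) 5 \cdot 9 = -58 + \left(15 + 11\right) 45 = -58 + 26 \cdot 45 = -58 + 1170 = 1112$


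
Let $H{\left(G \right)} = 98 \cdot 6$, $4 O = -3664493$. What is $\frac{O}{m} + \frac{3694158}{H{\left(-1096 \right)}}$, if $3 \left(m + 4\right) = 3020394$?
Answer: $\frac{1239572476327}{197331624} \approx 6281.7$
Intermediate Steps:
$O = - \frac{3664493}{4}$ ($O = \frac{1}{4} \left(-3664493\right) = - \frac{3664493}{4} \approx -9.1612 \cdot 10^{5}$)
$H{\left(G \right)} = 588$
$m = 1006794$ ($m = -4 + \frac{1}{3} \cdot 3020394 = -4 + 1006798 = 1006794$)
$\frac{O}{m} + \frac{3694158}{H{\left(-1096 \right)}} = - \frac{3664493}{4 \cdot 1006794} + \frac{3694158}{588} = \left(- \frac{3664493}{4}\right) \frac{1}{1006794} + 3694158 \cdot \frac{1}{588} = - \frac{3664493}{4027176} + \frac{615693}{98} = \frac{1239572476327}{197331624}$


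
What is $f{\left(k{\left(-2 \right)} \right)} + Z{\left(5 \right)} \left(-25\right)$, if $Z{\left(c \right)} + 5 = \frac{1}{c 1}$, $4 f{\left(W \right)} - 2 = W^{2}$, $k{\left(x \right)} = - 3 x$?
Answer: $\frac{259}{2} \approx 129.5$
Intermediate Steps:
$f{\left(W \right)} = \frac{1}{2} + \frac{W^{2}}{4}$
$Z{\left(c \right)} = -5 + \frac{1}{c}$ ($Z{\left(c \right)} = -5 + \frac{1}{c 1} = -5 + \frac{1}{c}$)
$f{\left(k{\left(-2 \right)} \right)} + Z{\left(5 \right)} \left(-25\right) = \left(\frac{1}{2} + \frac{\left(\left(-3\right) \left(-2\right)\right)^{2}}{4}\right) + \left(-5 + \frac{1}{5}\right) \left(-25\right) = \left(\frac{1}{2} + \frac{6^{2}}{4}\right) + \left(-5 + \frac{1}{5}\right) \left(-25\right) = \left(\frac{1}{2} + \frac{1}{4} \cdot 36\right) - -120 = \left(\frac{1}{2} + 9\right) + 120 = \frac{19}{2} + 120 = \frac{259}{2}$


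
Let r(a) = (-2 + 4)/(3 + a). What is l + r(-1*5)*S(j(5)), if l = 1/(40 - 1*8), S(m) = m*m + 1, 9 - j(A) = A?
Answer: -543/32 ≈ -16.969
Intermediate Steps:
j(A) = 9 - A
S(m) = 1 + m² (S(m) = m² + 1 = 1 + m²)
r(a) = 2/(3 + a)
l = 1/32 (l = 1/(40 - 8) = 1/32 ≈ 0.031250)
l + r(-1*5)*S(j(5)) = 1/32 + (2/(3 - 1*5))*(1 + (9 - 1*5)²) = 1/32 + (2/(3 - 5))*(1 + (9 - 5)²) = 1/32 + (2/(-2))*(1 + 4²) = 1/32 + (2*(-½))*(1 + 16) = 1/32 - 1*17 = 1/32 - 17 = -543/32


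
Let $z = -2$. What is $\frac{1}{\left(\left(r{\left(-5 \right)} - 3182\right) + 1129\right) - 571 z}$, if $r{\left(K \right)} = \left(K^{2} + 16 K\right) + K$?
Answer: $- \frac{1}{971} \approx -0.0010299$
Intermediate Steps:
$r{\left(K \right)} = K^{2} + 17 K$
$\frac{1}{\left(\left(r{\left(-5 \right)} - 3182\right) + 1129\right) - 571 z} = \frac{1}{\left(\left(- 5 \left(17 - 5\right) - 3182\right) + 1129\right) - -1142} = \frac{1}{\left(\left(\left(-5\right) 12 - 3182\right) + 1129\right) + 1142} = \frac{1}{\left(\left(-60 - 3182\right) + 1129\right) + 1142} = \frac{1}{\left(-3242 + 1129\right) + 1142} = \frac{1}{-2113 + 1142} = \frac{1}{-971} = - \frac{1}{971}$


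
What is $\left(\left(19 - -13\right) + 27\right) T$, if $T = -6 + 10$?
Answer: $236$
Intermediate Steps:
$T = 4$
$\left(\left(19 - -13\right) + 27\right) T = \left(\left(19 - -13\right) + 27\right) 4 = \left(\left(19 + 13\right) + 27\right) 4 = \left(32 + 27\right) 4 = 59 \cdot 4 = 236$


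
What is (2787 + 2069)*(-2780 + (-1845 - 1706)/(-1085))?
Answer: -14629909144/1085 ≈ -1.3484e+7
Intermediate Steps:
(2787 + 2069)*(-2780 + (-1845 - 1706)/(-1085)) = 4856*(-2780 - 3551*(-1/1085)) = 4856*(-2780 + 3551/1085) = 4856*(-3012749/1085) = -14629909144/1085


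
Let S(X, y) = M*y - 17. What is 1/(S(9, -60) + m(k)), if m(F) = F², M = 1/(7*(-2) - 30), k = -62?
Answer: 11/42112 ≈ 0.00026121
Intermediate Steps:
M = -1/44 (M = 1/(-14 - 30) = 1/(-44) = -1/44 ≈ -0.022727)
S(X, y) = -17 - y/44 (S(X, y) = -y/44 - 17 = -17 - y/44)
1/(S(9, -60) + m(k)) = 1/((-17 - 1/44*(-60)) + (-62)²) = 1/((-17 + 15/11) + 3844) = 1/(-172/11 + 3844) = 1/(42112/11) = 11/42112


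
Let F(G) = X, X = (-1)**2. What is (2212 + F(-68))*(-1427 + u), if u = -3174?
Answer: -10182013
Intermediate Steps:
X = 1
F(G) = 1
(2212 + F(-68))*(-1427 + u) = (2212 + 1)*(-1427 - 3174) = 2213*(-4601) = -10182013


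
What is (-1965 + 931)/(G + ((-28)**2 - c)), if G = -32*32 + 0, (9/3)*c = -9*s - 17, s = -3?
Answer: 1551/365 ≈ 4.2493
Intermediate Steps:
c = 10/3 (c = (-9*(-3) - 17)/3 = (27 - 17)/3 = (1/3)*10 = 10/3 ≈ 3.3333)
G = -1024 (G = -1024 + 0 = -1024)
(-1965 + 931)/(G + ((-28)**2 - c)) = (-1965 + 931)/(-1024 + ((-28)**2 - 1*10/3)) = -1034/(-1024 + (784 - 10/3)) = -1034/(-1024 + 2342/3) = -1034/(-730/3) = -1034*(-3/730) = 1551/365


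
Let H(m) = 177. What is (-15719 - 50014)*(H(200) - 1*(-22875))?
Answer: -1515277116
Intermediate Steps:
(-15719 - 50014)*(H(200) - 1*(-22875)) = (-15719 - 50014)*(177 - 1*(-22875)) = -65733*(177 + 22875) = -65733*23052 = -1515277116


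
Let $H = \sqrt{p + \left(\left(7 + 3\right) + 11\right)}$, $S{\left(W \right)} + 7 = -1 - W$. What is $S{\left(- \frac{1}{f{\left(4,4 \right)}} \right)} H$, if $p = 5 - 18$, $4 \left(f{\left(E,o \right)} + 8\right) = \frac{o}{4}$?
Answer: $- \frac{504 \sqrt{2}}{31} \approx -22.992$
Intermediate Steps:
$f{\left(E,o \right)} = -8 + \frac{o}{16}$ ($f{\left(E,o \right)} = -8 + \frac{o \frac{1}{4}}{4} = -8 + \frac{\frac{1}{4} o}{4} = -8 + \frac{o}{16}$)
$p = -13$ ($p = 5 - 18 = -13$)
$S{\left(W \right)} = -8 - W$ ($S{\left(W \right)} = -7 - \left(1 + W\right) = -8 - W$)
$H = 2 \sqrt{2}$ ($H = \sqrt{-13 + \left(\left(7 + 3\right) + 11\right)} = \sqrt{-13 + \left(10 + 11\right)} = \sqrt{-13 + 21} = \sqrt{8} = 2 \sqrt{2} \approx 2.8284$)
$S{\left(- \frac{1}{f{\left(4,4 \right)}} \right)} H = \left(-8 - - \frac{1}{-8 + \frac{1}{16} \cdot 4}\right) 2 \sqrt{2} = \left(-8 - - \frac{1}{-8 + \frac{1}{4}}\right) 2 \sqrt{2} = \left(-8 - - \frac{1}{- \frac{31}{4}}\right) 2 \sqrt{2} = \left(-8 - \left(-1\right) \left(- \frac{4}{31}\right)\right) 2 \sqrt{2} = \left(-8 - \frac{4}{31}\right) 2 \sqrt{2} = - \frac{252 \cdot 2 \sqrt{2}}{31} = - \frac{504 \sqrt{2}}{31}$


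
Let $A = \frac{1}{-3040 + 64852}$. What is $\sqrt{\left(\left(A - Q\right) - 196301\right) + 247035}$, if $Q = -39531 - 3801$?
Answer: $\frac{\sqrt{9983337837181}}{10302} \approx 306.7$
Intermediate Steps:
$A = \frac{1}{61812} \approx 1.6178 \cdot 10^{-5}$
$Q = -43332$
$\sqrt{\left(\left(A - Q\right) - 196301\right) + 247035} = \sqrt{\left(\left(\frac{1}{61812} - -43332\right) - 196301\right) + 247035} = \sqrt{\left(\left(\frac{1}{61812} + 43332\right) - 196301\right) + 247035} = \sqrt{\left(\frac{2678437585}{61812} - 196301\right) + 247035} = \sqrt{- \frac{9455319827}{61812} + 247035} = \sqrt{\frac{5814407593}{61812}} = \frac{\sqrt{9983337837181}}{10302}$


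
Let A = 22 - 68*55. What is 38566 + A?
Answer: 34848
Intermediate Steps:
A = -3718 (A = 22 - 3740 = -3718)
38566 + A = 38566 - 3718 = 34848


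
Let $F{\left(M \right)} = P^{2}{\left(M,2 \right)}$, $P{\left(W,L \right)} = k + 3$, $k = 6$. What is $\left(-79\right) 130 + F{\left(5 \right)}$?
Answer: $-10189$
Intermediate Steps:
$P{\left(W,L \right)} = 9$ ($P{\left(W,L \right)} = 6 + 3 = 9$)
$F{\left(M \right)} = 81$ ($F{\left(M \right)} = 9^{2} = 81$)
$\left(-79\right) 130 + F{\left(5 \right)} = \left(-79\right) 130 + 81 = -10270 + 81 = -10189$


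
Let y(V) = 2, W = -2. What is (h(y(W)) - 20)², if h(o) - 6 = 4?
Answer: 100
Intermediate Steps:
h(o) = 10 (h(o) = 6 + 4 = 10)
(h(y(W)) - 20)² = (10 - 20)² = (-10)² = 100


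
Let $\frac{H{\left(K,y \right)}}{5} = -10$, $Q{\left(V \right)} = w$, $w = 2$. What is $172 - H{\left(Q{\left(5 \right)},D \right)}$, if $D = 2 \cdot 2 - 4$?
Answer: $222$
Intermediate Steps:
$D = 0$ ($D = 4 - 4 = 0$)
$Q{\left(V \right)} = 2$
$H{\left(K,y \right)} = -50$ ($H{\left(K,y \right)} = 5 \left(-10\right) = -50$)
$172 - H{\left(Q{\left(5 \right)},D \right)} = 172 - -50 = 172 + 50 = 222$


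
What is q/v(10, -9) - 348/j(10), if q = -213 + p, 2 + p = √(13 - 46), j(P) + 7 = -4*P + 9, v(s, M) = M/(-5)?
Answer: -18859/171 + 5*I*√33/9 ≈ -110.29 + 3.1914*I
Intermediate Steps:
v(s, M) = -M/5 (v(s, M) = M*(-⅕) = -M/5)
j(P) = 2 - 4*P (j(P) = -7 + (-4*P + 9) = -7 + (9 - 4*P) = 2 - 4*P)
p = -2 + I*√33 (p = -2 + √(13 - 46) = -2 + √(-33) = -2 + I*√33 ≈ -2.0 + 5.7446*I)
q = -215 + I*√33 (q = -213 + (-2 + I*√33) = -215 + I*√33 ≈ -215.0 + 5.7446*I)
q/v(10, -9) - 348/j(10) = (-215 + I*√33)/((-⅕*(-9))) - 348/(2 - 4*10) = (-215 + I*√33)/(9/5) - 348/(2 - 40) = (-215 + I*√33)*(5/9) - 348/(-38) = (-1075/9 + 5*I*√33/9) - 348*(-1/38) = (-1075/9 + 5*I*√33/9) + 174/19 = -18859/171 + 5*I*√33/9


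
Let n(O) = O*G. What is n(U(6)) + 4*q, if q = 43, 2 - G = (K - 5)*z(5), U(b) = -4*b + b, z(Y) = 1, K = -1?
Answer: 28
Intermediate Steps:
U(b) = -3*b
G = 8 (G = 2 - (-1 - 5) = 2 - (-6) = 2 - 1*(-6) = 2 + 6 = 8)
n(O) = 8*O (n(O) = O*8 = 8*O)
n(U(6)) + 4*q = 8*(-3*6) + 4*43 = 8*(-18) + 172 = -144 + 172 = 28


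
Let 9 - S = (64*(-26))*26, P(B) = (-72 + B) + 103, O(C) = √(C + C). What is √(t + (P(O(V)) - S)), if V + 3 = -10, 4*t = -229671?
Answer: √(-402639 + 4*I*√26)/2 ≈ 0.0080358 + 317.27*I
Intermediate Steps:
t = -229671/4 (t = (¼)*(-229671) = -229671/4 ≈ -57418.)
V = -13 (V = -3 - 10 = -13)
O(C) = √2*√C (O(C) = √(2*C) = √2*√C)
P(B) = 31 + B
S = 43273 (S = 9 - 64*(-26)*26 = 9 - (-1664)*26 = 9 - 1*(-43264) = 9 + 43264 = 43273)
√(t + (P(O(V)) - S)) = √(-229671/4 + ((31 + √2*√(-13)) - 1*43273)) = √(-229671/4 + ((31 + √2*(I*√13)) - 43273)) = √(-229671/4 + ((31 + I*√26) - 43273)) = √(-229671/4 + (-43242 + I*√26)) = √(-402639/4 + I*√26)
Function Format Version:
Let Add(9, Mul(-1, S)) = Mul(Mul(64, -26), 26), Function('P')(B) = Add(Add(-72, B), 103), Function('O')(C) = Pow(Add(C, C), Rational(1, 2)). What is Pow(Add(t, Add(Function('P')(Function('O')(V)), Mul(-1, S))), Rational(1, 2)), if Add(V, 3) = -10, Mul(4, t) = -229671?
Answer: Mul(Rational(1, 2), Pow(Add(-402639, Mul(4, I, Pow(26, Rational(1, 2)))), Rational(1, 2))) ≈ Add(0.0080358, Mul(317.27, I))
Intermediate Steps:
t = Rational(-229671, 4) (t = Mul(Rational(1, 4), -229671) = Rational(-229671, 4) ≈ -57418.)
V = -13 (V = Add(-3, -10) = -13)
Function('O')(C) = Mul(Pow(2, Rational(1, 2)), Pow(C, Rational(1, 2))) (Function('O')(C) = Pow(Mul(2, C), Rational(1, 2)) = Mul(Pow(2, Rational(1, 2)), Pow(C, Rational(1, 2))))
Function('P')(B) = Add(31, B)
S = 43273 (S = Add(9, Mul(-1, Mul(Mul(64, -26), 26))) = Add(9, Mul(-1, Mul(-1664, 26))) = Add(9, Mul(-1, -43264)) = Add(9, 43264) = 43273)
Pow(Add(t, Add(Function('P')(Function('O')(V)), Mul(-1, S))), Rational(1, 2)) = Pow(Add(Rational(-229671, 4), Add(Add(31, Mul(Pow(2, Rational(1, 2)), Pow(-13, Rational(1, 2)))), Mul(-1, 43273))), Rational(1, 2)) = Pow(Add(Rational(-229671, 4), Add(Add(31, Mul(Pow(2, Rational(1, 2)), Mul(I, Pow(13, Rational(1, 2))))), -43273)), Rational(1, 2)) = Pow(Add(Rational(-229671, 4), Add(Add(31, Mul(I, Pow(26, Rational(1, 2)))), -43273)), Rational(1, 2)) = Pow(Add(Rational(-229671, 4), Add(-43242, Mul(I, Pow(26, Rational(1, 2))))), Rational(1, 2)) = Pow(Add(Rational(-402639, 4), Mul(I, Pow(26, Rational(1, 2)))), Rational(1, 2))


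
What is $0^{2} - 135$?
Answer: $-135$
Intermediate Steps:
$0^{2} - 135 = 0 - 135 = -135$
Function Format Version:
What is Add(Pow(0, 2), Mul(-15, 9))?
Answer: -135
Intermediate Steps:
Add(Pow(0, 2), Mul(-15, 9)) = Add(0, -135) = -135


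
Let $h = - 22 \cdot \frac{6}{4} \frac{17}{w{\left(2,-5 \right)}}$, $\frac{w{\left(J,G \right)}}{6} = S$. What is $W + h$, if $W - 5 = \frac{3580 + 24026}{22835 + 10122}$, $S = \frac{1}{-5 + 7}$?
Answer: $- \frac{5970568}{32957} \approx -181.16$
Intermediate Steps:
$S = \frac{1}{2} \approx 0.5$
$w{\left(J,G \right)} = 3$ ($w{\left(J,G \right)} = 6 \cdot \frac{1}{2} = 3$)
$W = \frac{192391}{32957}$ ($W = 5 + \frac{3580 + 24026}{22835 + 10122} = 5 + \frac{27606}{32957} = \frac{192391}{32957} \approx 5.8376$)
$h = -187$ ($h = - 22 \cdot \frac{6}{4} \cdot \frac{17}{3} = - 22 \cdot 6 \cdot \frac{1}{4} \cdot 17 \cdot \frac{1}{3} = \left(-22\right) \frac{3}{2} \cdot \frac{17}{3} = \left(-33\right) \frac{17}{3} = -187$)
$W + h = \frac{192391}{32957} - 187 = - \frac{5970568}{32957}$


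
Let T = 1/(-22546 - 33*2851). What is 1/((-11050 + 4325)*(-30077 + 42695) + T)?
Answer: -116629/9896676255451 ≈ -1.1785e-8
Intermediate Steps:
T = -1/116629 (T = 1/(-22546 - 94083) = 1/(-116629) = -1/116629 ≈ -8.5742e-6)
1/((-11050 + 4325)*(-30077 + 42695) + T) = 1/((-11050 + 4325)*(-30077 + 42695) - 1/116629) = 1/(-6725*12618 - 1/116629) = 1/(-84856050 - 1/116629) = 1/(-9896676255451/116629) = -116629/9896676255451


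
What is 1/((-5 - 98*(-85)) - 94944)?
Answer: -1/86619 ≈ -1.1545e-5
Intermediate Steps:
1/((-5 - 98*(-85)) - 94944) = 1/((-5 + 8330) - 94944) = 1/(8325 - 94944) = 1/(-86619) = -1/86619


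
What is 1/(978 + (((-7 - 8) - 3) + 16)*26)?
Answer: 1/926 ≈ 0.0010799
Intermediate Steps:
1/(978 + (((-7 - 8) - 3) + 16)*26) = 1/(978 + ((-15 - 3) + 16)*26) = 1/(978 + (-18 + 16)*26) = 1/(978 - 2*26) = 1/(978 - 52) = 1/926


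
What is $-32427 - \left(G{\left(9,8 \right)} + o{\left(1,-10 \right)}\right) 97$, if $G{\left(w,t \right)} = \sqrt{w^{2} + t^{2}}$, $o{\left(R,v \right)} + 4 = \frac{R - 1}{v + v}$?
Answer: $-32039 - 97 \sqrt{145} \approx -33207.0$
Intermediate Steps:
$o{\left(R,v \right)} = -4 + \frac{-1 + R}{2 v}$ ($o{\left(R,v \right)} = -4 + \frac{R - 1}{v + v} = -4 + \frac{-1 + R}{2 v}$)
$G{\left(w,t \right)} = \sqrt{t^{2} + w^{2}}$
$-32427 - \left(G{\left(9,8 \right)} + o{\left(1,-10 \right)}\right) 97 = -32427 - \left(\sqrt{8^{2} + 9^{2}} + \frac{-1 + 1 - -80}{2 \left(-10\right)}\right) 97 = -32427 - \left(\sqrt{64 + 81} + \frac{1}{2} \left(- \frac{1}{10}\right) \left(-1 + 1 + 80\right)\right) 97 = -32427 - \left(\sqrt{145} + \frac{1}{2} \left(- \frac{1}{10}\right) 80\right) 97 = -32427 - \left(\sqrt{145} - 4\right) 97 = -32427 - \left(-4 + \sqrt{145}\right) 97 = -32427 - \left(-388 + 97 \sqrt{145}\right) = -32427 + \left(388 - 97 \sqrt{145}\right) = -32039 - 97 \sqrt{145}$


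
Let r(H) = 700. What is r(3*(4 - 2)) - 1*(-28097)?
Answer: 28797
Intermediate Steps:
r(3*(4 - 2)) - 1*(-28097) = 700 - 1*(-28097) = 700 + 28097 = 28797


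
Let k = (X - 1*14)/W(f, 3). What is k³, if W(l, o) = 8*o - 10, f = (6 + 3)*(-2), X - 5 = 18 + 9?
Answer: 729/343 ≈ 2.1254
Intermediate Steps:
X = 32 (X = 5 + (18 + 9) = 5 + 27 = 32)
f = -18 (f = 9*(-2) = -18)
W(l, o) = -10 + 8*o
k = 9/7 (k = (32 - 1*14)/(-10 + 8*3) = (32 - 14)/(-10 + 24) = 18/14 = 18*(1/14) = 9/7 ≈ 1.2857)
k³ = (9/7)³ = 729/343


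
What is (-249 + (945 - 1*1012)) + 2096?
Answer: 1780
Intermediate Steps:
(-249 + (945 - 1*1012)) + 2096 = (-249 + (945 - 1012)) + 2096 = (-249 - 67) + 2096 = -316 + 2096 = 1780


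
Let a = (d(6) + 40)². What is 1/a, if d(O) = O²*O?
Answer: 1/65536 ≈ 1.5259e-5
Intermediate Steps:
d(O) = O³
a = 65536 (a = (6³ + 40)² = (216 + 40)² = 256² = 65536)
1/a = 1/65536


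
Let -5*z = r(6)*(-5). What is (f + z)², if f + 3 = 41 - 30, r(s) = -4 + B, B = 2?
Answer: 36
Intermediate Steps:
r(s) = -2 (r(s) = -4 + 2 = -2)
f = 8 (f = -3 + (41 - 30) = -3 + 11 = 8)
z = -2 (z = -(-2)*(-5)/5 = -⅕*10 = -2)
(f + z)² = (8 - 2)² = 6² = 36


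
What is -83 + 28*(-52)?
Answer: -1539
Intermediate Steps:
-83 + 28*(-52) = -83 - 1456 = -1539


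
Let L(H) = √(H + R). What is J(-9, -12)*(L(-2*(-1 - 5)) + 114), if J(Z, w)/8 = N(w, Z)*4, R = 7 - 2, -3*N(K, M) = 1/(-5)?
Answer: 1216/5 + 32*√17/15 ≈ 252.00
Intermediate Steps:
N(K, M) = 1/15 (N(K, M) = -⅓/(-5) = -⅓*(-⅕) = 1/15)
R = 5
J(Z, w) = 32/15 (J(Z, w) = 8*((1/15)*4) = 8*(4/15) = 32/15)
L(H) = √(5 + H) (L(H) = √(H + 5) = √(5 + H))
J(-9, -12)*(L(-2*(-1 - 5)) + 114) = 32*(√(5 - 2*(-1 - 5)) + 114)/15 = 32*(√(5 - 2*(-6)) + 114)/15 = 32*(√(5 + 12) + 114)/15 = 32*(√17 + 114)/15 = 32*(114 + √17)/15 = 1216/5 + 32*√17/15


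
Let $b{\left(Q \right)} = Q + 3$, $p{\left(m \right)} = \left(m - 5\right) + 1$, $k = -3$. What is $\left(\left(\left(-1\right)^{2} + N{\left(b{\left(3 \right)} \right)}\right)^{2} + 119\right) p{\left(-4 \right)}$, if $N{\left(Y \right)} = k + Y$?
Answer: $-1080$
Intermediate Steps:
$p{\left(m \right)} = -4 + m$ ($p{\left(m \right)} = \left(-5 + m\right) + 1 = -4 + m$)
$b{\left(Q \right)} = 3 + Q$
$N{\left(Y \right)} = -3 + Y$
$\left(\left(\left(-1\right)^{2} + N{\left(b{\left(3 \right)} \right)}\right)^{2} + 119\right) p{\left(-4 \right)} = \left(\left(\left(-1\right)^{2} + \left(-3 + \left(3 + 3\right)\right)\right)^{2} + 119\right) \left(-4 - 4\right) = \left(\left(1 + \left(-3 + 6\right)\right)^{2} + 119\right) \left(-8\right) = \left(\left(1 + 3\right)^{2} + 119\right) \left(-8\right) = \left(4^{2} + 119\right) \left(-8\right) = \left(16 + 119\right) \left(-8\right) = 135 \left(-8\right) = -1080$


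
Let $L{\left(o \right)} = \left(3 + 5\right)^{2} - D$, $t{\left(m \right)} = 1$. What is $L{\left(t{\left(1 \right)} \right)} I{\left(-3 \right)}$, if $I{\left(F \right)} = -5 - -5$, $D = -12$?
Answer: $0$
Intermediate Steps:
$L{\left(o \right)} = 76$ ($L{\left(o \right)} = \left(3 + 5\right)^{2} - -12 = 8^{2} + 12 = 64 + 12 = 76$)
$I{\left(F \right)} = 0$ ($I{\left(F \right)} = -5 + 5 = 0$)
$L{\left(t{\left(1 \right)} \right)} I{\left(-3 \right)} = 76 \cdot 0 = 0$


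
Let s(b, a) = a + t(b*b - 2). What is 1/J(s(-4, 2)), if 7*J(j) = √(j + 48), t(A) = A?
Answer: 7/8 ≈ 0.87500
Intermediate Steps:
s(b, a) = -2 + a + b² (s(b, a) = a + (b*b - 2) = a + (b² - 2) = a + (-2 + b²) = -2 + a + b²)
J(j) = √(48 + j)/7 (J(j) = √(j + 48)/7 = √(48 + j)/7)
1/J(s(-4, 2)) = 1/(√(48 + (-2 + 2 + (-4)²))/7) = 1/(√(48 + (-2 + 2 + 16))/7) = 1/(√(48 + 16)/7) = 1/(√64/7) = 1/((⅐)*8) = 1/(8/7) = 7/8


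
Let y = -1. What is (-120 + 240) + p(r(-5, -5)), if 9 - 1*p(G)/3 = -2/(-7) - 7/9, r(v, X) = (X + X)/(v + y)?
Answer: 3118/21 ≈ 148.48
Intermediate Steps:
r(v, X) = 2*X/(-1 + v) (r(v, X) = (X + X)/(v - 1) = (2*X)/(-1 + v) = 2*X/(-1 + v))
p(G) = 598/21 (p(G) = 27 - 3*(-2/(-7) - 7/9) = 27 - 3*(-2*(-1/7) - 7*1/9) = 27 - 3*(2/7 - 7/9) = 27 - 3*(-31/63) = 27 + 31/21 = 598/21)
(-120 + 240) + p(r(-5, -5)) = (-120 + 240) + 598/21 = 120 + 598/21 = 3118/21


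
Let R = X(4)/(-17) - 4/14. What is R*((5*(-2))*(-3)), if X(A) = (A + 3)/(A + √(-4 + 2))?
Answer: 30*(-34*√2 + 185*I)/(119*(√2 - 4*I)) ≈ -11.317 + 0.97054*I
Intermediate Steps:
X(A) = (3 + A)/(A + I*√2) (X(A) = (3 + A)/(A + √(-2)) = (3 + A)/(A + I*√2))
R = -2/7 - 7/(17*(4 + I*√2)) (R = ((3 + 4)/(4 + I*√2))/(-17) - 4/14 = (7/(4 + I*√2))*(-1/17) - 4*1/14 = (7/(4 + I*√2))*(-1/17) - 2/7 = -7/(17*(4 + I*√2)) - 2/7 = -2/7 - 7/(17*(4 + I*√2)) ≈ -0.37722 + 0.032351*I)
R*((5*(-2))*(-3)) = ((-34*√2 + 185*I)/(119*(√2 - 4*I)))*((5*(-2))*(-3)) = ((-34*√2 + 185*I)/(119*(√2 - 4*I)))*(-10*(-3)) = ((-34*√2 + 185*I)/(119*(√2 - 4*I)))*30 = 30*(-34*√2 + 185*I)/(119*(√2 - 4*I))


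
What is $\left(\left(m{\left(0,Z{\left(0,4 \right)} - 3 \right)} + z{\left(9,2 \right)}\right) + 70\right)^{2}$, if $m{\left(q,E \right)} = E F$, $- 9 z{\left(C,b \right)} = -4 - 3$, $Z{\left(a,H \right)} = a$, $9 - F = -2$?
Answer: $\frac{115600}{81} \approx 1427.2$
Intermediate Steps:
$F = 11$ ($F = 9 - -2 = 9 + 2 = 11$)
$z{\left(C,b \right)} = \frac{7}{9}$ ($z{\left(C,b \right)} = - \frac{-4 - 3}{9} = \left(- \frac{1}{9}\right) \left(-7\right) = \frac{7}{9}$)
$m{\left(q,E \right)} = 11 E$ ($m{\left(q,E \right)} = E 11 = 11 E$)
$\left(\left(m{\left(0,Z{\left(0,4 \right)} - 3 \right)} + z{\left(9,2 \right)}\right) + 70\right)^{2} = \left(\left(11 \left(0 - 3\right) + \frac{7}{9}\right) + 70\right)^{2} = \left(\left(11 \left(-3\right) + \frac{7}{9}\right) + 70\right)^{2} = \left(\left(-33 + \frac{7}{9}\right) + 70\right)^{2} = \left(- \frac{290}{9} + 70\right)^{2} = \left(\frac{340}{9}\right)^{2} = \frac{115600}{81}$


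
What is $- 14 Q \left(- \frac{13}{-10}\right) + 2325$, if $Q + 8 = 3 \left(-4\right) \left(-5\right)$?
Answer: $\frac{6893}{5} \approx 1378.6$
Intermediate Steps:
$Q = 52$ ($Q = -8 + 3 \left(-4\right) \left(-5\right) = -8 - -60 = -8 + 60 = 52$)
$- 14 Q \left(- \frac{13}{-10}\right) + 2325 = \left(-14\right) 52 \left(- \frac{13}{-10}\right) + 2325 = - 728 \left(\left(-13\right) \left(- \frac{1}{10}\right)\right) + 2325 = \left(-728\right) \frac{13}{10} + 2325 = - \frac{4732}{5} + 2325 = \frac{6893}{5}$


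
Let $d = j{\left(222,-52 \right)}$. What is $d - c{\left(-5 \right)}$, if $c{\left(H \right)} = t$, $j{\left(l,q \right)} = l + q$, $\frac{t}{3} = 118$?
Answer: $-184$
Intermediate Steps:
$t = 354$ ($t = 3 \cdot 118 = 354$)
$d = 170$ ($d = 222 - 52 = 170$)
$c{\left(H \right)} = 354$
$d - c{\left(-5 \right)} = 170 - 354 = -184$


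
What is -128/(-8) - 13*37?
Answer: -465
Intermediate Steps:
-128/(-8) - 13*37 = -128*(-⅛) - 481 = 16 - 481 = -465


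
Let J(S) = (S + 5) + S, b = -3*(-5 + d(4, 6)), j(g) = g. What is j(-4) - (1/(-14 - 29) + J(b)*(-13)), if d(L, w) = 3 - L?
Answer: 22748/43 ≈ 529.02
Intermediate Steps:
b = 18 (b = -3*(-5 + (3 - 1*4)) = -3*(-5 + (3 - 4)) = -3*(-5 - 1) = -3*(-6) = 18)
J(S) = 5 + 2*S (J(S) = (5 + S) + S = 5 + 2*S)
j(-4) - (1/(-14 - 29) + J(b)*(-13)) = -4 - (1/(-14 - 29) + (5 + 2*18)*(-13)) = -4 - (1/(-43) + (5 + 36)*(-13)) = -4 - (-1/43 + 41*(-13)) = -4 - (-1/43 - 533) = -4 - 1*(-22920/43) = -4 + 22920/43 = 22748/43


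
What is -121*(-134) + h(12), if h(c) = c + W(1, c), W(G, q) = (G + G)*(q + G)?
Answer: 16252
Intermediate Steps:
W(G, q) = 2*G*(G + q) (W(G, q) = (2*G)*(G + q) = 2*G*(G + q))
h(c) = 2 + 3*c (h(c) = c + 2*1*(1 + c) = c + (2 + 2*c) = 2 + 3*c)
-121*(-134) + h(12) = -121*(-134) + (2 + 3*12) = 16214 + (2 + 36) = 16214 + 38 = 16252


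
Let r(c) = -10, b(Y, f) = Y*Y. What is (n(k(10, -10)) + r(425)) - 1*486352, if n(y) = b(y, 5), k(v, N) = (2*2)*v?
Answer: -484762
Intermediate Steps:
k(v, N) = 4*v
b(Y, f) = Y²
n(y) = y²
(n(k(10, -10)) + r(425)) - 1*486352 = ((4*10)² - 10) - 1*486352 = (40² - 10) - 486352 = (1600 - 10) - 486352 = 1590 - 486352 = -484762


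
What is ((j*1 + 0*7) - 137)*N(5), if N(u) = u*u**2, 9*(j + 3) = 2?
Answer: -157250/9 ≈ -17472.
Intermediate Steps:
j = -25/9 (j = -3 + (1/9)*2 = -3 + 2/9 = -25/9 ≈ -2.7778)
N(u) = u**3
((j*1 + 0*7) - 137)*N(5) = ((-25/9*1 + 0*7) - 137)*5**3 = ((-25/9 + 0) - 137)*125 = (-25/9 - 137)*125 = -1258/9*125 = -157250/9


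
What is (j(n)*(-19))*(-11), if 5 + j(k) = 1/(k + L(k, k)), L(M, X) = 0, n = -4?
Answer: -4389/4 ≈ -1097.3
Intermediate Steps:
j(k) = -5 + 1/k (j(k) = -5 + 1/(k + 0) = -5 + 1/k)
(j(n)*(-19))*(-11) = ((-5 + 1/(-4))*(-19))*(-11) = ((-5 - ¼)*(-19))*(-11) = -21/4*(-19)*(-11) = (399/4)*(-11) = -4389/4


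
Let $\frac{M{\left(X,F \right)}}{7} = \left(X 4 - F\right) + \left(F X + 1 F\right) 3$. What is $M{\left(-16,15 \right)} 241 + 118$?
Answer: $-1271880$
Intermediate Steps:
$M{\left(X,F \right)} = 14 F + 28 X + 21 F X$ ($M{\left(X,F \right)} = 7 \left(\left(X 4 - F\right) + \left(F X + 1 F\right) 3\right) = 7 \left(\left(4 X - F\right) + \left(F X + F\right) 3\right) = 7 \left(\left(- F + 4 X\right) + \left(F + F X\right) 3\right) = 7 \left(\left(- F + 4 X\right) + \left(3 F + 3 F X\right)\right) = 7 \left(2 F + 4 X + 3 F X\right) = 14 F + 28 X + 21 F X$)
$M{\left(-16,15 \right)} 241 + 118 = \left(14 \cdot 15 + 28 \left(-16\right) + 21 \cdot 15 \left(-16\right)\right) 241 + 118 = \left(210 - 448 - 5040\right) 241 + 118 = \left(-5278\right) 241 + 118 = -1271998 + 118 = -1271880$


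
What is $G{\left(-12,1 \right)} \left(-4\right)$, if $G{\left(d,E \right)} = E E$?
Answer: $-4$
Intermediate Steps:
$G{\left(d,E \right)} = E^{2}$
$G{\left(-12,1 \right)} \left(-4\right) = 1^{2} \left(-4\right) = 1 \left(-4\right) = -4$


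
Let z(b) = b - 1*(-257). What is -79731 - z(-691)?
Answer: -79297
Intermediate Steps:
z(b) = 257 + b (z(b) = b + 257 = 257 + b)
-79731 - z(-691) = -79731 - (257 - 691) = -79731 - 1*(-434) = -79731 + 434 = -79297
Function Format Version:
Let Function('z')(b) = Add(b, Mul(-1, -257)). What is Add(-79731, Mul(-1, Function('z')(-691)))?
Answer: -79297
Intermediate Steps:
Function('z')(b) = Add(257, b) (Function('z')(b) = Add(b, 257) = Add(257, b))
Add(-79731, Mul(-1, Function('z')(-691))) = Add(-79731, Mul(-1, Add(257, -691))) = Add(-79731, Mul(-1, -434)) = Add(-79731, 434) = -79297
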